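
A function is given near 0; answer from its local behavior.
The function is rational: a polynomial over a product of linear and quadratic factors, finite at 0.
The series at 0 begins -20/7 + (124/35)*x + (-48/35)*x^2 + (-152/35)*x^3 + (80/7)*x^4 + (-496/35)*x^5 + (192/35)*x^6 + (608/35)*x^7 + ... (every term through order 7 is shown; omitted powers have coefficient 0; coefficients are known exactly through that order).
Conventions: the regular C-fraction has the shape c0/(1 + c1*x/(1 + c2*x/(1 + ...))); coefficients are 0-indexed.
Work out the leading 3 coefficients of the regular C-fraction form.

Taylor coefficients (read off): a_0 = -20/7, a_1 = 124/35, a_2 = -48/35.
c0 = a_0 = -20/7. Peel one level at a time: if S = 1 + c*x/S' with S'(0) = 1, then c is the x-coefficient of S and S' = c*x/(S - 1).
S_1 = c0/f = 1 + (31/25)*x + (661/625)*x^2 + ...; c1 = 31/25.
S_2 = c1*x/(S_1 - 1) = 1 + (-661/775)*x + ...; c2 = -661/775.

The regular C-fraction coefficients are [-20/7, 31/25, -661/775].


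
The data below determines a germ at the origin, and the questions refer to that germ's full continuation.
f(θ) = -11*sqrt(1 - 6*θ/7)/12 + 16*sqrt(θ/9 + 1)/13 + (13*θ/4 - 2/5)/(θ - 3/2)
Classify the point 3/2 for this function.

The denominator factor θ - 3/2 vanishes at 3/2 and appears to the power 1; the numerator there equals 179/40, nonzero, and no other factor vanishes.
The branch terms are analytic at this point.
Hence a pole whose order is the multiplicity, 1.

The point is a pole of order 1.


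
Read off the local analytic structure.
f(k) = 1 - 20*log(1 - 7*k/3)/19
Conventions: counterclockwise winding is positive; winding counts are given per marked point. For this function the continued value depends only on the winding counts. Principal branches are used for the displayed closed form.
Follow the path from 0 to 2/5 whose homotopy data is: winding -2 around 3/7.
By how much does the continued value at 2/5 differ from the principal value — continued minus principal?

The rational part is single-valued and drops out of the difference; each branch term changes only by its own monodromy.
(-20/19)*log(1 - k/(3/7)): each positive loop around 3/7 adds 2*pi*i to the log, so winding -2 contributes (-20/19)*(-2)*2*pi*i = (80/19)*pi*i.
Summing the contributions at k = 2/5 gives (80/19)*pi*i.

Continued minus principal equals (80/19)*pi*i.


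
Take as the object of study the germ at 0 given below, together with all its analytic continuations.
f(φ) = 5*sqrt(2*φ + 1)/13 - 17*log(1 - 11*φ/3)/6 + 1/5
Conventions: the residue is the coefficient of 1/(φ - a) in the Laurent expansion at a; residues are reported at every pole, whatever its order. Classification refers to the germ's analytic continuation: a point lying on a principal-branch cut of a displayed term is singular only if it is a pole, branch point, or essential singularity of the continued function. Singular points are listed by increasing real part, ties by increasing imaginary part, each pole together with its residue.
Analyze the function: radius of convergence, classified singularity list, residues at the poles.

Branch term (5/13)*sqrt(1 - φ/(-1/2)): its argument vanishes at φ = -1/2, a square-root branch point, modulus 1/2.
Branch term (-17/6)*log(1 - φ/(3/11)): its argument vanishes at φ = 3/11, a logarithmic branch point, modulus 3/11.
The radius of convergence is the smallest modulus among the singular points: 3/11.
List the singular points by increasing real part (a conjugate pair: the negative imaginary part first).

Radius of convergence at 0: 3/11.
At -1/2: an algebraic (square-root) branch point.
At 3/11: a logarithmic branch point.


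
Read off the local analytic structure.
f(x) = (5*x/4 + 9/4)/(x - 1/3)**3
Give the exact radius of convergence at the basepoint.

The radius of convergence is 1/3.

Denominator factor (x - 1/3)^3: pole of order 3 at 1/3, modulus 1/3.
The radius of convergence is the smallest modulus among the singular points: 1/3.


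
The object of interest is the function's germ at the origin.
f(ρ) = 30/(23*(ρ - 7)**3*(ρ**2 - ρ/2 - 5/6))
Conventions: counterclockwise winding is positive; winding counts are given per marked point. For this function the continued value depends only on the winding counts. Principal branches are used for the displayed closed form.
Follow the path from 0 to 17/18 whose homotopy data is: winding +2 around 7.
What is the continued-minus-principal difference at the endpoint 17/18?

The function is rational, hence single-valued: continuing it around any pole returns the same value, so the difference is 0.

Continued minus principal equals 0.


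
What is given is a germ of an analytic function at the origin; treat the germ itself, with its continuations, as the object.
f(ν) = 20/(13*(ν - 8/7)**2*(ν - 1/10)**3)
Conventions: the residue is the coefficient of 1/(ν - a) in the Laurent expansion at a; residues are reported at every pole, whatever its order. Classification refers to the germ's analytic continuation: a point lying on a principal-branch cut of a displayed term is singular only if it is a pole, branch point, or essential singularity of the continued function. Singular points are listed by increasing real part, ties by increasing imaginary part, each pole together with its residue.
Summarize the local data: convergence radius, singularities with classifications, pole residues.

Radius of convergence at 0: 1/10.
At 1/10: a pole of order 3; residue 1440600000/369177133.
At 8/7: a pole of order 2; residue -1440600000/369177133.

Denominator factor (ν - 8/7)^2: pole of order 2 at 8/7, modulus 8/7.
Denominator factor (ν - 1/10)^3: pole of order 3 at 1/10, modulus 1/10.
The radius of convergence is the smallest modulus among the singular points: 1/10.
At the order-3 pole 1/10 set g(ν) = (ν - (1/10))^3*f(ν) = 20/(13*(ν - 8/7)**2).
Order-3 pole: residue = g''(a)/2; g''(1/10) = 2881200000/369177133, so the residue is 1440600000/369177133.
At the order-2 pole 8/7 set g(ν) = (ν - (8/7))^2*f(ν) = 20/(13*(ν - 1/10)**3).
Order-2 pole: residue = g'(a); g'(8/7) = -1440600000/369177133, so the residue is -1440600000/369177133.
List the singular points by increasing real part (a conjugate pair: the negative imaginary part first).


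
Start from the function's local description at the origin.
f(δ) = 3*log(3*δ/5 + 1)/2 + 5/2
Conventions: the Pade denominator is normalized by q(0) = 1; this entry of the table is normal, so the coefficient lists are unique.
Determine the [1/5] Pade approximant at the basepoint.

Taylor coefficients needed (expand at 0): a_0 = 5/2, a_1 = 9/10, a_2 = -27/100, a_3 = 27/250, a_4 = -243/5000, a_5 = 729/31250, a_6 = -729/62500.
Write the denominator as Q(δ) = 1 + q1*δ + q2*δ^2 + q3*δ^3 + q4*δ^4 + q5*δ^5. Requiring Q*f - P = O(δ^7) with deg P <= 1 kills the coefficients of δ^2..δ^6 in Q*f:
  δ^2: a_2 + q1*a_1 + q2*a_0 = 0, i.e. -27/100 + (9/10)*q1 + (5/2)*q2 = 0.
  δ^3: a_3 + q1*a_2 + q2*a_1 + q3*a_0 = 0, i.e. 27/250 + (-27/100)*q1 + (9/10)*q2 + (5/2)*q3 = 0.
  δ^4: a_4 + q1*a_3 + q2*a_2 + q3*a_1 + q4*a_0 = 0, i.e. -243/5000 + (27/250)*q1 + (-27/100)*q2 + (9/10)*q3 + (5/2)*q4 = 0.
  δ^5: a_5 + q1*a_4 + q2*a_3 + q3*a_2 + q4*a_1 + q5*a_0 = 0, i.e. 729/31250 + (-243/5000)*q1 + (27/250)*q2 + (-27/100)*q3 + (9/10)*q4 + (5/2)*q5 = 0.
  δ^6: a_6 + q1*a_5 + q2*a_4 + q3*a_3 + q4*a_2 + q5*a_1 = 0, i.e. -729/62500 + (729/31250)*q1 + (-243/5000)*q2 + (27/250)*q3 + (-27/100)*q4 + (9/10)*q5 = 0.
Solving this linear system: q1 = 17657/47290, q2 = -3123/118225, q3 = 15687/2364500, q4 = -28539/14778125, q5 = 35478/73890625.
The numerator is Q*f truncated at degree 1: P0 = a_0 = 5/2; P1 = a_1 + q1*a_0 = 173407/94580.

The Pade approximant has numerator coefficients [5/2, 173407/94580]; denominator coefficients [1, 17657/47290, -3123/118225, 15687/2364500, -28539/14778125, 35478/73890625].


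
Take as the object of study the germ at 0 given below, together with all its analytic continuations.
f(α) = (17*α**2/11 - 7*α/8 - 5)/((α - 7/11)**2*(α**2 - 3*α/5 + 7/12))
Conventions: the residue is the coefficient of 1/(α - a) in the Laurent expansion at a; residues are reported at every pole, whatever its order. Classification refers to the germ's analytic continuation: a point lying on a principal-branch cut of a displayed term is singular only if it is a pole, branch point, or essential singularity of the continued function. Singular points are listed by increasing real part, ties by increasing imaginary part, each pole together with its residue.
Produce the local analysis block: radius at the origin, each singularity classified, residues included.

Denominator factor (α - 7/11)^2: pole of order 2 at 7/11, modulus 7/11.
Denominator factor (α**2 - 3*α/5 + 7/12): discriminant -148/75, complex-conjugate roots (3/10) + ((1/15)*sqrt(111))*i and (3/10) - ((1/15)*sqrt(111))*i; poles of order 1, moduli (1/6)*sqrt(21) and (1/6)*sqrt(21).
The radius of convergence is the smallest modulus among the singular points: 7/11.
The factor α**2 - 3*α/5 + 7/12 splits as (α - a)(α - a') with a = (3/10) - ((1/15)*sqrt(111))*i, a' = (3/10) + ((1/15)*sqrt(111))*i. At the order-1 pole a set g(α) = (α - a)*f(α) = [(17*α**2/11 - 7*α/8 - 5)/(α - 7/11)**2] / (α - a').
Simple pole: residue = g(a) at a = (3/10) - ((1/15)*sqrt(111))*i, which is (-11337645/2095828) + ((63260615/155091272)*sqrt(111))*i.
The factor α**2 - 3*α/5 + 7/12 splits as (α - a)(α - a') with a = (3/10) + ((1/15)*sqrt(111))*i, a' = (3/10) - ((1/15)*sqrt(111))*i. At the order-1 pole a set g(α) = (α - a)*f(α) = [(17*α**2/11 - 7*α/8 - 5)/(α - 7/11)**2] / (α - a').
Simple pole: residue = g(a) at a = (3/10) + ((1/15)*sqrt(111))*i, which is (-11337645/2095828) - ((63260615/155091272)*sqrt(111))*i.
At the order-2 pole 7/11 set g(α) = (α - (7/11))^2*f(α) = (17*α**2/11 - 7*α/8 - 5)/(α**2 - 3*α/5 + 7/12).
Order-2 pole: residue = g'(a); g'(7/11) = 11337645/1047914, so the residue is 11337645/1047914.
List the singular points by increasing real part (a conjugate pair: the negative imaginary part first).

Radius of convergence at 0: 7/11.
At (3/10) - ((1/15)*sqrt(111))*i: a pole of order 1; residue (-11337645/2095828) + ((63260615/155091272)*sqrt(111))*i.
At (3/10) + ((1/15)*sqrt(111))*i: a pole of order 1; residue (-11337645/2095828) - ((63260615/155091272)*sqrt(111))*i.
At 7/11: a pole of order 2; residue 11337645/1047914.


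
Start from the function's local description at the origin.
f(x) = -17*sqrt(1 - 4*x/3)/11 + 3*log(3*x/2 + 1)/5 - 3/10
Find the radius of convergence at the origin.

Branch term (3/5)*log(1 - x/(-2/3)): its argument vanishes at x = -2/3, a logarithmic branch point, modulus 2/3.
Branch term (-17/11)*sqrt(1 - x/(3/4)): its argument vanishes at x = 3/4, a square-root branch point, modulus 3/4.
The radius of convergence is the smallest modulus among the singular points: 2/3.

The radius of convergence is 2/3.


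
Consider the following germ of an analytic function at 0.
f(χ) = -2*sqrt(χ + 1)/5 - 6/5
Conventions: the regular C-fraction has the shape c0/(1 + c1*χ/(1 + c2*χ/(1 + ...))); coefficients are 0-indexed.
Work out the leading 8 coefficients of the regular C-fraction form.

The regular C-fraction coefficients are [-8/5, -1/8, 3/8, 1/6, 1/3, 3/16, 5/16, 1/5].

Taylor coefficients (expand at 0): a_0 = -8/5, a_1 = -1/5, a_2 = 1/20, a_3 = -1/40, a_4 = 1/64, a_5 = -7/640, a_6 = 21/2560, a_7 = -33/5120.
c0 = a_0 = -8/5. Peel one level at a time: if S = 1 + c*χ/S' with S'(0) = 1, then c is the χ-coefficient of S and S' = c*χ/(S - 1).
S_1 = c0/f = 1 + (-1/8)*χ + (3/64)*χ^2 + ...; c1 = -1/8.
S_2 = c1*χ/(S_1 - 1) = 1 + (3/8)*χ + (-1/16)*χ^2 + ...; c2 = 3/8.
S_3 = c2*χ/(S_2 - 1) = 1 + (1/6)*χ + (-1/18)*χ^2 + ...; c3 = 1/6.
S_4 = c3*χ/(S_3 - 1) = 1 + (1/3)*χ + (-1/16)*χ^2 + ...; c4 = 1/3.
S_5 = c4*χ/(S_4 - 1) = 1 + (3/16)*χ + (-15/256)*χ^2 + ...; c5 = 3/16.
S_6 = c5*χ/(S_5 - 1) = 1 + (5/16)*χ + (-1/16)*χ^2 + ...; c6 = 5/16.
S_7 = c6*χ/(S_6 - 1) = 1 + (1/5)*χ + ...; c7 = 1/5.


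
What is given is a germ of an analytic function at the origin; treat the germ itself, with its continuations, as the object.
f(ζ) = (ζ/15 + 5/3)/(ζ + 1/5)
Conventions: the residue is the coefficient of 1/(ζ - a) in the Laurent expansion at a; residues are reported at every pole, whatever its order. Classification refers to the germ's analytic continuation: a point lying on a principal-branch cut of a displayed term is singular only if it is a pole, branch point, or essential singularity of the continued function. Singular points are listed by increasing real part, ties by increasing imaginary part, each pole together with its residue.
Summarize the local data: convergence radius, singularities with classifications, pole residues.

Radius of convergence at 0: 1/5.
At -1/5: a pole of order 1; residue 124/75.

Denominator factor (ζ + 1/5): pole of order 1 at -1/5, modulus 1/5.
The radius of convergence is the smallest modulus among the singular points: 1/5.
At the order-1 pole -1/5 set g(ζ) = (ζ - (-1/5))*f(ζ) = ζ/15 + 5/3.
Simple pole: residue = g(a) at a = -1/5, which is 124/75.


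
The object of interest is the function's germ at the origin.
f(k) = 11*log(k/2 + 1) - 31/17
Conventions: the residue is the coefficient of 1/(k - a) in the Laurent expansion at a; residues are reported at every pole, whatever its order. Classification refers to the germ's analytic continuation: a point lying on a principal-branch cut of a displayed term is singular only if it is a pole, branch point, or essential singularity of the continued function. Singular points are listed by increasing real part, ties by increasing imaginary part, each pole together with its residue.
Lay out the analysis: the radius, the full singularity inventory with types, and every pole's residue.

Radius of convergence at 0: 2.
At -2: a logarithmic branch point.

Branch term (11)*log(1 - k/(-2)): its argument vanishes at k = -2, a logarithmic branch point, modulus 2.
The radius of convergence is the smallest modulus among the singular points: 2.


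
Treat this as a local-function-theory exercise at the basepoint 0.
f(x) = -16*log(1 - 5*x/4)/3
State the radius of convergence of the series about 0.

The radius of convergence is 4/5.

Branch term (-16/3)*log(1 - x/(4/5)): its argument vanishes at x = 4/5, a logarithmic branch point, modulus 4/5.
The radius of convergence is the smallest modulus among the singular points: 4/5.


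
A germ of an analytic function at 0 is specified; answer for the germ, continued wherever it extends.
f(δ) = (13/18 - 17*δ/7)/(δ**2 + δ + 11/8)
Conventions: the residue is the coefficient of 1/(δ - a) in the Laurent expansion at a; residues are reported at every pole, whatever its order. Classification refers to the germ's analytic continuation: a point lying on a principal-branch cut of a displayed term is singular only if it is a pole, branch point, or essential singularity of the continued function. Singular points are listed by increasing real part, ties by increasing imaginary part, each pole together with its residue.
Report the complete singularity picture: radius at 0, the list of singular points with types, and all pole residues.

Denominator factor (δ**2 + δ + 11/8): discriminant -9/2, complex-conjugate roots (-1/2) + ((3/4)*sqrt(2))*i and (-1/2) - ((3/4)*sqrt(2))*i; poles of order 1, moduli (1/4)*sqrt(22) and (1/4)*sqrt(22).
The radius of convergence is the smallest modulus among the singular points: (1/4)*sqrt(22).
The factor δ**2 + δ + 11/8 splits as (δ - a)(δ - a') with a = (-1/2) - ((3/4)*sqrt(2))*i, a' = (-1/2) + ((3/4)*sqrt(2))*i. At the order-1 pole a set g(δ) = (δ - a)*f(δ) = [13/18 - 17*δ/7] / (δ - a').
Simple pole: residue = g(a) at a = (-1/2) - ((3/4)*sqrt(2))*i, which is (-17/14) + ((122/189)*sqrt(2))*i.
The factor δ**2 + δ + 11/8 splits as (δ - a)(δ - a') with a = (-1/2) + ((3/4)*sqrt(2))*i, a' = (-1/2) - ((3/4)*sqrt(2))*i. At the order-1 pole a set g(δ) = (δ - a)*f(δ) = [13/18 - 17*δ/7] / (δ - a').
Simple pole: residue = g(a) at a = (-1/2) + ((3/4)*sqrt(2))*i, which is (-17/14) - ((122/189)*sqrt(2))*i.
List the singular points by increasing real part (a conjugate pair: the negative imaginary part first).

Radius of convergence at 0: (1/4)*sqrt(22).
At (-1/2) - ((3/4)*sqrt(2))*i: a pole of order 1; residue (-17/14) + ((122/189)*sqrt(2))*i.
At (-1/2) + ((3/4)*sqrt(2))*i: a pole of order 1; residue (-17/14) - ((122/189)*sqrt(2))*i.


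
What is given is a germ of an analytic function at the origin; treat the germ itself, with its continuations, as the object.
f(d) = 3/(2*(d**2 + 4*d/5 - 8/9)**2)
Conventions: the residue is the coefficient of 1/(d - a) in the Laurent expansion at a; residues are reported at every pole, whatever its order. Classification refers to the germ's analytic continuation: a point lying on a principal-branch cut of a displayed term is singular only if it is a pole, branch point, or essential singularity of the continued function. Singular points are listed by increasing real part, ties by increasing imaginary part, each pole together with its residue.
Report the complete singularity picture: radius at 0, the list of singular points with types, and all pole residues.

Radius of convergence at 0: -2/5 + (2/15)*sqrt(59).
At -2/5 - (2/15)*sqrt(59): a pole of order 2; residue (10125/222784)*sqrt(59).
At -2/5 + (2/15)*sqrt(59): a pole of order 2; residue -(10125/222784)*sqrt(59).

Denominator factor (d**2 + 4*d/5 - 8/9)^2: discriminant 944/225, real irrational roots -2/5 + (2/15)*sqrt(59) and -2/5 - (2/15)*sqrt(59); poles of order 2, moduli -2/5 + (2/15)*sqrt(59) and 2/5 + (2/15)*sqrt(59).
The radius of convergence is the smallest modulus among the singular points: -2/5 + (2/15)*sqrt(59).
The factor d**2 + 4*d/5 - 8/9 splits as (d - a)(d - a') with a = -2/5 - (2/15)*sqrt(59), a' = -2/5 + (2/15)*sqrt(59). At the order-2 pole a set g(d) = (d - a)^2*f(d) = [3/2] / (d - a')^2.
Order-2 pole: residue = g'(a); g'(-2/5 - (2/15)*sqrt(59)) = (10125/222784)*sqrt(59), so the residue is (10125/222784)*sqrt(59).
The factor d**2 + 4*d/5 - 8/9 splits as (d - a)(d - a') with a = -2/5 + (2/15)*sqrt(59), a' = -2/5 - (2/15)*sqrt(59). At the order-2 pole a set g(d) = (d - a)^2*f(d) = [3/2] / (d - a')^2.
Order-2 pole: residue = g'(a); g'(-2/5 + (2/15)*sqrt(59)) = -(10125/222784)*sqrt(59), so the residue is -(10125/222784)*sqrt(59).
List the singular points by increasing real part (a conjugate pair: the negative imaginary part first).


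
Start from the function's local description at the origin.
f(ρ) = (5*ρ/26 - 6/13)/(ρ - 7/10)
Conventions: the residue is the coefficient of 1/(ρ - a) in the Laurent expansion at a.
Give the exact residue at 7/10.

At the order-1 pole 7/10 set g(ρ) = (ρ - (7/10))*f(ρ) = 5*ρ/26 - 6/13.
Simple pole: residue = g(a) at a = 7/10, which is -17/52.

The residue is -17/52.


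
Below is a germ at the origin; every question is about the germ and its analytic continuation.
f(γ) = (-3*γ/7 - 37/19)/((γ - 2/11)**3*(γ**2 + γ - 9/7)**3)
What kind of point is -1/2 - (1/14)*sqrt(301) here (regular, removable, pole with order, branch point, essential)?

The point is a pole of order 3.

The denominator factor γ**2 + γ - 9/7 vanishes at -1/2 - (1/14)*sqrt(301) and appears to the power 3; the numerator there equals -461/266 + (3/98)*sqrt(301), nonzero, and no other factor vanishes.
Hence a pole whose order is the multiplicity, 3.


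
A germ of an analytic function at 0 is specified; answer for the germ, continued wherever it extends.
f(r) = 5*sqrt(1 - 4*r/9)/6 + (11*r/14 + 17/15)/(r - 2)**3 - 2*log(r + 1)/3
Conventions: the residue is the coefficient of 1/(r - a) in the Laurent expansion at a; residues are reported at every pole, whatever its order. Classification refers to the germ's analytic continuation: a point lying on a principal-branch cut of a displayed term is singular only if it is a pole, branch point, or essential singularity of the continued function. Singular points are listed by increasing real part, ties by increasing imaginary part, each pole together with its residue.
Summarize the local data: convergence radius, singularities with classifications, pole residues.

Radius of convergence at 0: 1.
At -1: a logarithmic branch point.
At 2: a pole of order 3; residue 0.
At 9/4: an algebraic (square-root) branch point.

Denominator factor (r - 2)^3: pole of order 3 at 2, modulus 2.
Branch term (-2/3)*log(1 - r/(-1)): its argument vanishes at r = -1, a logarithmic branch point, modulus 1.
Branch term (5/6)*sqrt(1 - r/(9/4)): its argument vanishes at r = 9/4, a square-root branch point, modulus 9/4.
The radius of convergence is the smallest modulus among the singular points: 1.
The branch terms are analytic at 2 and contribute nothing to the residue; only the rational part matters.
At the order-3 pole 2 set g(r) = (r - (2))^3*(rational part) = 11*r/14 + 17/15.
Order-3 pole: residue = g''(a)/2; g''(2) = 0, so the residue is 0.
List the singular points by increasing real part (a conjugate pair: the negative imaginary part first).


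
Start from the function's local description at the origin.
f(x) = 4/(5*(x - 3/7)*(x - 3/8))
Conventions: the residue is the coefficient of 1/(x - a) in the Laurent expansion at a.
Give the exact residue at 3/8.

The residue is -224/15.

At the order-1 pole 3/8 set g(x) = (x - (3/8))*f(x) = 4/(5*(x - 3/7)).
Simple pole: residue = g(a) at a = 3/8, which is -224/15.


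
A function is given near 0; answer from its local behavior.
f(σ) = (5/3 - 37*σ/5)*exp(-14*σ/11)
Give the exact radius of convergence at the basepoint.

The radius of convergence is infinite.

The factor exp(-14*σ/11) is entire and contributes no finite singular point.
The polynomial part has no poles.
No finite singular points: the Taylor series at 0 converges everywhere.


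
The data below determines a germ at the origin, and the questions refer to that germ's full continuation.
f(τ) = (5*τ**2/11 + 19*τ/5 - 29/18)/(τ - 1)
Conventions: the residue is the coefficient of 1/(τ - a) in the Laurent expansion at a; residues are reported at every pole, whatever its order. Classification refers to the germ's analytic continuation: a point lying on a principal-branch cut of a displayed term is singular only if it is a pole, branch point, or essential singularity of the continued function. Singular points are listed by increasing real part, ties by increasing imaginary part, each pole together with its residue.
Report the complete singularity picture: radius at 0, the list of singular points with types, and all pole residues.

Radius of convergence at 0: 1.
At 1: a pole of order 1; residue 2617/990.

Denominator factor (τ - 1): pole of order 1 at 1, modulus 1.
The radius of convergence is the smallest modulus among the singular points: 1.
At the order-1 pole 1 set g(τ) = (τ - (1))*f(τ) = 5*τ**2/11 + 19*τ/5 - 29/18.
Simple pole: residue = g(a) at a = 1, which is 2617/990.


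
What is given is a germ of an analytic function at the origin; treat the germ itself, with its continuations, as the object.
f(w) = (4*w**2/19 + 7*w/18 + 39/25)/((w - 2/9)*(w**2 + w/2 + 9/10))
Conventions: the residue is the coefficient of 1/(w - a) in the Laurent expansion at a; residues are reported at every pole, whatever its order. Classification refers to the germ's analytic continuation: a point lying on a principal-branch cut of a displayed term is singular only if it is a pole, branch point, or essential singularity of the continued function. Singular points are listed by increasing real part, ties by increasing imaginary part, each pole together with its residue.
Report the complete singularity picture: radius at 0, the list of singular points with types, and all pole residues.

Radius of convergence at 0: 2/9.
At (-1/4) - ((1/20)*sqrt(335))*i: a pole of order 1; residue (-55156/81605) - ((3047/287765)*sqrt(335))*i.
At (-1/4) + ((1/20)*sqrt(335))*i: a pole of order 1; residue (-55156/81605) + ((3047/287765)*sqrt(335))*i.
At 2/9: a pole of order 1; residue 127492/81605.

Denominator factor (w**2 + w/2 + 9/10): discriminant -67/20, complex-conjugate roots (-1/4) + ((1/20)*sqrt(335))*i and (-1/4) - ((1/20)*sqrt(335))*i; poles of order 1, moduli (3/10)*sqrt(10) and (3/10)*sqrt(10).
Denominator factor (w - 2/9): pole of order 1 at 2/9, modulus 2/9.
The radius of convergence is the smallest modulus among the singular points: 2/9.
The factor w**2 + w/2 + 9/10 splits as (w - a)(w - a') with a = (-1/4) - ((1/20)*sqrt(335))*i, a' = (-1/4) + ((1/20)*sqrt(335))*i. At the order-1 pole a set g(w) = (w - a)*f(w) = [(4*w**2/19 + 7*w/18 + 39/25)/(w - 2/9)] / (w - a').
Simple pole: residue = g(a) at a = (-1/4) - ((1/20)*sqrt(335))*i, which is (-55156/81605) - ((3047/287765)*sqrt(335))*i.
The factor w**2 + w/2 + 9/10 splits as (w - a)(w - a') with a = (-1/4) + ((1/20)*sqrt(335))*i, a' = (-1/4) - ((1/20)*sqrt(335))*i. At the order-1 pole a set g(w) = (w - a)*f(w) = [(4*w**2/19 + 7*w/18 + 39/25)/(w - 2/9)] / (w - a').
Simple pole: residue = g(a) at a = (-1/4) + ((1/20)*sqrt(335))*i, which is (-55156/81605) + ((3047/287765)*sqrt(335))*i.
At the order-1 pole 2/9 set g(w) = (w - (2/9))*f(w) = (4*w**2/19 + 7*w/18 + 39/25)/(w**2 + w/2 + 9/10).
Simple pole: residue = g(a) at a = 2/9, which is 127492/81605.
List the singular points by increasing real part (a conjugate pair: the negative imaginary part first).


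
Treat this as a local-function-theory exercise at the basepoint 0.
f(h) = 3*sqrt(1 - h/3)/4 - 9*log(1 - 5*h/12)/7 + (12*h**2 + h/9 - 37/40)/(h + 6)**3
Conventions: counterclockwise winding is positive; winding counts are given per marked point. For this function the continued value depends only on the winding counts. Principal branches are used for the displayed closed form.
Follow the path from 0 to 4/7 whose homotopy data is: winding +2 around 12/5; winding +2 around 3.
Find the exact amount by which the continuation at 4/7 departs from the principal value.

Continued minus principal equals -(36/7)*pi*i.

The rational part is single-valued and drops out of the difference; each branch term changes only by its own monodromy.
(3/4)*sqrt(1 - h/(3)): winding +2 is even, the square root returns to the same sheet, contribution 0.
(-9/7)*log(1 - h/(12/5)): each positive loop around 12/5 adds 2*pi*i to the log, so winding +2 contributes (-9/7)*(2)*2*pi*i = -(36/7)*pi*i.
Summing the contributions at h = 4/7 gives -(36/7)*pi*i.


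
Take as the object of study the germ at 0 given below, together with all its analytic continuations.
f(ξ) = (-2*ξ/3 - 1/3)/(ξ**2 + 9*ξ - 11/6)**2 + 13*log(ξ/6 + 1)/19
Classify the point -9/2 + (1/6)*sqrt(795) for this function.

The denominator factor ξ**2 + 9*ξ - 11/6 vanishes at -9/2 + (1/6)*sqrt(795) and appears to the power 2; the numerator there equals 8/3 - (1/9)*sqrt(795), nonzero, and no other factor vanishes.
The branch terms are analytic at this point.
Hence a pole whose order is the multiplicity, 2.

The point is a pole of order 2.


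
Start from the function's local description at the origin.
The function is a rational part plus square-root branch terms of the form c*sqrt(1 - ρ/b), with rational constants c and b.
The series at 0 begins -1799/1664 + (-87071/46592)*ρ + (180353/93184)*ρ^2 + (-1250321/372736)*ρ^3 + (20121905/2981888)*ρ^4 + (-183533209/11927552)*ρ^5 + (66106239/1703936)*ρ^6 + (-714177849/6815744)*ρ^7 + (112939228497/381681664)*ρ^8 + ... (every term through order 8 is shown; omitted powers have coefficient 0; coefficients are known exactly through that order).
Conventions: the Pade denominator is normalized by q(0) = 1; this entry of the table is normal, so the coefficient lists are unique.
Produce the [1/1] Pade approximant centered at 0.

The Pade approximant has numerator coefficients [-1799/1664, -12123729699/4056812032]; denominator coefficients [1, 180353/174142].

Taylor coefficients needed (read off): a_0 = -1799/1664, a_1 = -87071/46592, a_2 = 180353/93184.
Write the denominator as Q(ρ) = 1 + q1*ρ. Requiring Q*f - P = O(ρ^3) with deg P <= 1 kills the coefficients of ρ^2..ρ^2 in Q*f:
  ρ^2: a_2 + q1*a_1 = 0, i.e. 180353/93184 + (-87071/46592)*q1 = 0.
Solving this linear system: q1 = 180353/174142.
The numerator is Q*f truncated at degree 1: P0 = a_0 = -1799/1664; P1 = a_1 + q1*a_0 = -12123729699/4056812032.


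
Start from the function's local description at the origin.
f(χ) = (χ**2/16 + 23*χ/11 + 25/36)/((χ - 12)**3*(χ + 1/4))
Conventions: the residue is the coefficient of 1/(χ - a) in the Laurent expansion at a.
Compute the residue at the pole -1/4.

The residue is -4451/46589004.

At the order-1 pole -1/4 set g(χ) = (χ - (-1/4))*f(χ) = (χ**2/16 + 23*χ/11 + 25/36)/(χ - 12)**3.
Simple pole: residue = g(a) at a = -1/4, which is -4451/46589004.


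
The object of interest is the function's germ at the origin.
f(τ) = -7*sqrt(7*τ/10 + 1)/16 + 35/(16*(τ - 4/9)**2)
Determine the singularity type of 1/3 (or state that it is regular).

The point is a regular point.

Denominator factors: τ - 4/9 = -1/9 at τ = 1/3 — none vanishes.
Branch term sqrt(1 - τ/(-10/7)): argument at 1/3 is 37/30, nonzero, so 1/3 is not its branch point (a point on a principal cut is still regular for the continued germ).
So the germ continues analytically to 1/3.


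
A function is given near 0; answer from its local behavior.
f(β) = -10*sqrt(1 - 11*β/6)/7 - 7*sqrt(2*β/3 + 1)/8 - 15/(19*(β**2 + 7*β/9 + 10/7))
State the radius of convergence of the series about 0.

The radius of convergence is 6/11.

Denominator factor (β**2 + 7*β/9 + 10/7): discriminant -2897/567, complex-conjugate roots (-7/18) + ((1/126)*sqrt(20279))*i and (-7/18) - ((1/126)*sqrt(20279))*i; poles of order 1, moduli (1/7)*sqrt(70) and (1/7)*sqrt(70).
Branch term (-7/8)*sqrt(1 - β/(-3/2)): its argument vanishes at β = -3/2, a square-root branch point, modulus 3/2.
Branch term (-10/7)*sqrt(1 - β/(6/11)): its argument vanishes at β = 6/11, a square-root branch point, modulus 6/11.
The radius of convergence is the smallest modulus among the singular points: 6/11.


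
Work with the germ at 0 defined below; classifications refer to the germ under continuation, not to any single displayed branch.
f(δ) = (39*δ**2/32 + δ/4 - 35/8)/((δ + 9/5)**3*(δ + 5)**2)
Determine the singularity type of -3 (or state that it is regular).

The point is a regular point.

Denominator factors: δ + 5 = 2 at δ = -3; δ + 9/5 = -6/5 at δ = -3 — none vanishes.
So the germ continues analytically to -3.


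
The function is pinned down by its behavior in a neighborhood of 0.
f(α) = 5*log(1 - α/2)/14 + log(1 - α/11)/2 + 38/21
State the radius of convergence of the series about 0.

The radius of convergence is 2.

Branch term (1/2)*log(1 - α/(11)): its argument vanishes at α = 11, a logarithmic branch point, modulus 11.
Branch term (5/14)*log(1 - α/(2)): its argument vanishes at α = 2, a logarithmic branch point, modulus 2.
The radius of convergence is the smallest modulus among the singular points: 2.


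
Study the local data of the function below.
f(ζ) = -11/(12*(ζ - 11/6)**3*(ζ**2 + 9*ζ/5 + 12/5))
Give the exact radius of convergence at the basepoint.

The radius of convergence is (2/5)*sqrt(15).

Denominator factor (ζ**2 + 9*ζ/5 + 12/5): discriminant -159/25, complex-conjugate roots (-9/10) + ((1/10)*sqrt(159))*i and (-9/10) - ((1/10)*sqrt(159))*i; poles of order 1, moduli (2/5)*sqrt(15) and (2/5)*sqrt(15).
Denominator factor (ζ - 11/6)^3: pole of order 3 at 11/6, modulus 11/6.
The radius of convergence is the smallest modulus among the singular points: (2/5)*sqrt(15).


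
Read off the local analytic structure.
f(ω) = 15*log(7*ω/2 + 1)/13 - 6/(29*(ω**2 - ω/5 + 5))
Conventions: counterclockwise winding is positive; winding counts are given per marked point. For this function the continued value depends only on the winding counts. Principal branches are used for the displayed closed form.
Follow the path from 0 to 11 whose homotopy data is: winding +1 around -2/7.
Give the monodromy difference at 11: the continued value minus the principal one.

Continued minus principal equals (30/13)*pi*i.

The rational part is single-valued and drops out of the difference; each branch term changes only by its own monodromy.
(15/13)*log(1 - ω/(-2/7)): each positive loop around -2/7 adds 2*pi*i to the log, so winding +1 contributes (15/13)*(1)*2*pi*i = (30/13)*pi*i.
Summing the contributions at ω = 11 gives (30/13)*pi*i.


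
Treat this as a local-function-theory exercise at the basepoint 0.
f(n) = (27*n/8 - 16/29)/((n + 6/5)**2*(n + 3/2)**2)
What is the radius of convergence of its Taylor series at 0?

The radius of convergence is 6/5.

Denominator factor (n + 3/2)^2: pole of order 2 at -3/2, modulus 3/2.
Denominator factor (n + 6/5)^2: pole of order 2 at -6/5, modulus 6/5.
The radius of convergence is the smallest modulus among the singular points: 6/5.


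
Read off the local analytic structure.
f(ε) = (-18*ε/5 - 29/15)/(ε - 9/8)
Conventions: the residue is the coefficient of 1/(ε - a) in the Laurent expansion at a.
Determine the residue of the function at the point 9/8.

The residue is -359/60.

At the order-1 pole 9/8 set g(ε) = (ε - (9/8))*f(ε) = -18*ε/5 - 29/15.
Simple pole: residue = g(a) at a = 9/8, which is -359/60.


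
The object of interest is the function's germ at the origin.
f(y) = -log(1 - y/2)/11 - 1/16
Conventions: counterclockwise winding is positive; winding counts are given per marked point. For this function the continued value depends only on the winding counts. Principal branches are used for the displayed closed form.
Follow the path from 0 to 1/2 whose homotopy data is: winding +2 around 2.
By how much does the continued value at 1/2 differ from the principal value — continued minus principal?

The rational part is single-valued and drops out of the difference; each branch term changes only by its own monodromy.
(-1/11)*log(1 - y/(2)): each positive loop around 2 adds 2*pi*i to the log, so winding +2 contributes (-1/11)*(2)*2*pi*i = -(4/11)*pi*i.
Summing the contributions at y = 1/2 gives -(4/11)*pi*i.

Continued minus principal equals -(4/11)*pi*i.


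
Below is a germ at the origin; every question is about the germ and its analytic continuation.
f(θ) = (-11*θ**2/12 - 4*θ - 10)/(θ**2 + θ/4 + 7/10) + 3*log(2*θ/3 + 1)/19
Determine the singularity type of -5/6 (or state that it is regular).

Denominator factors: θ**2 + θ/4 + 7/10 = 427/360 at θ = -5/6 — none vanishes.
Branch term log(1 - θ/(-3/2)): argument at -5/6 is 4/9, nonzero, so -5/6 is not its branch point (a point on a principal cut is still regular for the continued germ).
So the germ continues analytically to -5/6.

The point is a regular point.


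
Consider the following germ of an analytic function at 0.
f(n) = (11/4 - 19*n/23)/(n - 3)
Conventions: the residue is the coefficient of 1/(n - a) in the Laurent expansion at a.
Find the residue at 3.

The residue is 25/92.

At the order-1 pole 3 set g(n) = (n - (3))*f(n) = 11/4 - 19*n/23.
Simple pole: residue = g(a) at a = 3, which is 25/92.


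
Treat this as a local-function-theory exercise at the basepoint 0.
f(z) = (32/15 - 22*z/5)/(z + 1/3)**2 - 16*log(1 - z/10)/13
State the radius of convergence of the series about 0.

The radius of convergence is 1/3.

Denominator factor (z + 1/3)^2: pole of order 2 at -1/3, modulus 1/3.
Branch term (-16/13)*log(1 - z/(10)): its argument vanishes at z = 10, a logarithmic branch point, modulus 10.
The radius of convergence is the smallest modulus among the singular points: 1/3.


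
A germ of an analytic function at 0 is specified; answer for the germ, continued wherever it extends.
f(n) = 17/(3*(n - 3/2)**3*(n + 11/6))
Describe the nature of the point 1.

Denominator factors: n - 3/2 = -1/2 at n = 1; n + 11/6 = 17/6 at n = 1 — none vanishes.
So the germ continues analytically to 1.

The point is a regular point.


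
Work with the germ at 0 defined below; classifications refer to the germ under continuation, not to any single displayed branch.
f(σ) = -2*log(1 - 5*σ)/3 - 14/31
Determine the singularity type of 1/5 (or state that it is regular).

The term (-2/3)*log(1 - σ/(1/5)) has argument 1 - 1/5/(1/5) = 0 at 1/5: a logarithmic (infinitely-sheeted) branch point; the remaining terms are analytic or single-valued there.

The point is a logarithmic branch point.


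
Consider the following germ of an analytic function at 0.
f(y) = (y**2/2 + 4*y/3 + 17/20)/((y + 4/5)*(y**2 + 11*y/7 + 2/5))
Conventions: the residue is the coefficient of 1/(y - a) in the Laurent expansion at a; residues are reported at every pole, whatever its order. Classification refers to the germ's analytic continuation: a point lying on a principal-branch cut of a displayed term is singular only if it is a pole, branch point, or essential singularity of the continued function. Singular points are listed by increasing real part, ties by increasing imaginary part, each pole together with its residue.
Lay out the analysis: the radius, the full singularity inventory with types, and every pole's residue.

Radius of convergence at 0: 11/14 - (1/70)*sqrt(1065).
At -11/14 - (1/70)*sqrt(1065): a pole of order 1; residue 445/912 - (3407/194256)*sqrt(1065).
At -4/5: a pole of order 1; residue -217/456.
At -11/14 + (1/70)*sqrt(1065): a pole of order 1; residue 445/912 + (3407/194256)*sqrt(1065).

Denominator factor (y + 4/5): pole of order 1 at -4/5, modulus 4/5.
Denominator factor (y**2 + 11*y/7 + 2/5): discriminant 213/245, real irrational roots -11/14 + (1/70)*sqrt(1065) and -11/14 - (1/70)*sqrt(1065); poles of order 1, moduli 11/14 - (1/70)*sqrt(1065) and 11/14 + (1/70)*sqrt(1065).
The radius of convergence is the smallest modulus among the singular points: 11/14 - (1/70)*sqrt(1065).
The factor y**2 + 11*y/7 + 2/5 splits as (y - a)(y - a') with a = -11/14 - (1/70)*sqrt(1065), a' = -11/14 + (1/70)*sqrt(1065). At the order-1 pole a set g(y) = (y - a)*f(y) = [(y**2/2 + 4*y/3 + 17/20)/(y + 4/5)] / (y - a').
Simple pole: residue = g(a) at a = -11/14 - (1/70)*sqrt(1065), which is 445/912 - (3407/194256)*sqrt(1065).
At the order-1 pole -4/5 set g(y) = (y - (-4/5))*f(y) = (y**2/2 + 4*y/3 + 17/20)/(y**2 + 11*y/7 + 2/5).
Simple pole: residue = g(a) at a = -4/5, which is -217/456.
The factor y**2 + 11*y/7 + 2/5 splits as (y - a)(y - a') with a = -11/14 + (1/70)*sqrt(1065), a' = -11/14 - (1/70)*sqrt(1065). At the order-1 pole a set g(y) = (y - a)*f(y) = [(y**2/2 + 4*y/3 + 17/20)/(y + 4/5)] / (y - a').
Simple pole: residue = g(a) at a = -11/14 + (1/70)*sqrt(1065), which is 445/912 + (3407/194256)*sqrt(1065).
List the singular points by increasing real part (a conjugate pair: the negative imaginary part first).


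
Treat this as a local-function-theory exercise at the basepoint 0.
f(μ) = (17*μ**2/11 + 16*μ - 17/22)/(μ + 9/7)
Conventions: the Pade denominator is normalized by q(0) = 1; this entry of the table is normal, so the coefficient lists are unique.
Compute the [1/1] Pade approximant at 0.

The Pade approximant has numerator coefficients [-119/198, 4067791/325413]; denominator coefficients [1, 20255/29583].

Taylor coefficients needed (expand at 0): a_0 = -119/198, a_1 = 23009/1782, a_2 = -141785/16038.
Write the denominator as Q(μ) = 1 + q1*μ. Requiring Q*f - P = O(μ^3) with deg P <= 1 kills the coefficients of μ^2..μ^2 in Q*f:
  μ^2: a_2 + q1*a_1 = 0, i.e. -141785/16038 + (23009/1782)*q1 = 0.
Solving this linear system: q1 = 20255/29583.
The numerator is Q*f truncated at degree 1: P0 = a_0 = -119/198; P1 = a_1 + q1*a_0 = 4067791/325413.


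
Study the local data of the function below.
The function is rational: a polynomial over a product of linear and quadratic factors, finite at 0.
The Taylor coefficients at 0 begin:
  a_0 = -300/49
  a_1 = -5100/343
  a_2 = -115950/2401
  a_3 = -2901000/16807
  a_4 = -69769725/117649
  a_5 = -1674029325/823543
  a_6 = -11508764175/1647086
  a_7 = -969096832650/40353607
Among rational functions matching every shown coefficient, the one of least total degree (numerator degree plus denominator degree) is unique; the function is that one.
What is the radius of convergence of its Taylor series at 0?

No rational of total degree below 6 reproduces all 8 coefficients; solving the [0/6] Pade equations on them gives f(d) = 25/(2*(d**2 + d/2 + 7/4)**2*(d**2 + 2*d - 2/3)), whose expansion matches every shown term.
Denominator factor (d**2 + 2*d - 2/3): discriminant 20/3, real irrational roots -1 + (1/3)*sqrt(15) and -1 - (1/3)*sqrt(15); poles of order 1, moduli -1 + (1/3)*sqrt(15) and 1 + (1/3)*sqrt(15).
Denominator factor (d**2 + d/2 + 7/4)^2: discriminant -27/4, complex-conjugate roots (-1/4) + ((3/4)*sqrt(3))*i and (-1/4) - ((3/4)*sqrt(3))*i; poles of order 2, moduli (1/2)*sqrt(7) and (1/2)*sqrt(7).
The radius of convergence is the smallest modulus among the singular points: -1 + (1/3)*sqrt(15).

The radius of convergence is -1 + (1/3)*sqrt(15).
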